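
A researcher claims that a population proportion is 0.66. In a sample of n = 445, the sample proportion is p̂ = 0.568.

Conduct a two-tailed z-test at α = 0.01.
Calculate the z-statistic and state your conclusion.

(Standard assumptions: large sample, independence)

Answer: z = -4.0969, reject H₀

Derivation:
H₀: p = 0.66, H₁: p ≠ 0.66
Standard error: SE = √(p₀(1-p₀)/n) = √(0.66×0.34/445) = 0.022456
z-statistic: z = (p̂ - p₀)/SE = (0.568 - 0.66)/0.022456 = -4.0969
Critical value: z_0.005 = ±2.576
p-value < 0.0001
Decision: reject H₀ at α = 0.01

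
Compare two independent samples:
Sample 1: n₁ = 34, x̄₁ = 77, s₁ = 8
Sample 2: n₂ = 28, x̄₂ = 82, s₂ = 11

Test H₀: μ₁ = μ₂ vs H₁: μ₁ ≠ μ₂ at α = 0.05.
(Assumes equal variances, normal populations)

Answer: t = -2.0693, reject H₀

Derivation:
Pooled variance: s²_p = [33×8² + 27×11²]/(60) = 89.6500
s_p = 9.4684
SE = s_p×√(1/n₁ + 1/n₂) = 9.4684×√(1/34 + 1/28) = 2.4163
t = (x̄₁ - x̄₂)/SE = (77 - 82)/2.4163 = -2.0693
df = 60, t-critical = ±2.000
Decision: reject H₀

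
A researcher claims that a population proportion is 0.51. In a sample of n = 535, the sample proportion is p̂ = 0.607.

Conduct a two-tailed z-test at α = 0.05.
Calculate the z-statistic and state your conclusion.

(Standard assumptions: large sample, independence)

Answer: z = 4.4880, reject H₀

Derivation:
H₀: p = 0.51, H₁: p ≠ 0.51
Standard error: SE = √(p₀(1-p₀)/n) = √(0.51×0.49/535) = 0.021613
z-statistic: z = (p̂ - p₀)/SE = (0.607 - 0.51)/0.021613 = 4.4880
Critical value: z_0.025 = ±1.960
p-value < 0.0001
Decision: reject H₀ at α = 0.05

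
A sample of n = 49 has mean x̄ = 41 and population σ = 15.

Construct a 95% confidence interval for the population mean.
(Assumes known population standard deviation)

Confidence level: 95%, α = 0.05
z_0.025 = 1.960
SE = σ/√n = 15/√49 = 2.1429
Margin of error = 1.960 × 2.1429 = 4.2001
CI: x̄ ± margin = 41 ± 4.2001
CI: (36.7999, 45.2001)

Answer: (36.7999, 45.2001)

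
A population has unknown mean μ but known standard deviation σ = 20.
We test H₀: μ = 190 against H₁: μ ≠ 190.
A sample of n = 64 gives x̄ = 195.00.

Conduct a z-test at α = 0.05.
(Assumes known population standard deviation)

Answer: z = 2.0000, reject H₀

Derivation:
Standard error: SE = σ/√n = 20/√64 = 2.5000
z-statistic: z = (x̄ - μ₀)/SE = (195.00 - 190)/2.5000 = 2.0000
Critical value: ±1.960
p-value = 0.0455
Decision: reject H₀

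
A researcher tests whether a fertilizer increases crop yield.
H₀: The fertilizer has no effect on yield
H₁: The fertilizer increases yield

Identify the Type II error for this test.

Answer: Failing to recommend an effective fertilizer

Derivation:
Type I error (α): Rejecting H₀ when H₀ is true
Type II error (β): Failing to reject H₀ when H₁ is true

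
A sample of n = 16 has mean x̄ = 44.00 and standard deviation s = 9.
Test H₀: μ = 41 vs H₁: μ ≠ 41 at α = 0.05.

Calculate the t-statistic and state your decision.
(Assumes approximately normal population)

Answer: t = 1.3333, fail to reject H₀

Derivation:
df = n - 1 = 15
SE = s/√n = 9/√16 = 2.2500
t = (x̄ - μ₀)/SE = (44.00 - 41)/2.2500 = 1.3333
Critical value: t_{0.025,15} = ±2.131
p-value ≈ 0.2023
Decision: fail to reject H₀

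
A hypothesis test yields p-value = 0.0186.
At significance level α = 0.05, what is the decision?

Compare p-value to α:
0.0186 < 0.05
Decision: reject H₀

Answer: reject H₀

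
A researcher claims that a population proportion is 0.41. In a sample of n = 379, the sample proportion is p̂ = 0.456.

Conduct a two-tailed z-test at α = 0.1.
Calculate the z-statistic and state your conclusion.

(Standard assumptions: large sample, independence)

Answer: z = 1.8208, reject H₀

Derivation:
H₀: p = 0.41, H₁: p ≠ 0.41
Standard error: SE = √(p₀(1-p₀)/n) = √(0.41×0.59/379) = 0.025264
z-statistic: z = (p̂ - p₀)/SE = (0.456 - 0.41)/0.025264 = 1.8208
Critical value: z_0.05 = ±1.645
p-value = 0.0686
Decision: reject H₀ at α = 0.1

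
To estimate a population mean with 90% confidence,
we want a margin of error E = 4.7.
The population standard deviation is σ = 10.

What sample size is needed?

z_0.05 = 1.645
n = (z×σ/E)² = (1.645×10/4.7)²
n = 12.2500
Round up: n = 13

Answer: n = 13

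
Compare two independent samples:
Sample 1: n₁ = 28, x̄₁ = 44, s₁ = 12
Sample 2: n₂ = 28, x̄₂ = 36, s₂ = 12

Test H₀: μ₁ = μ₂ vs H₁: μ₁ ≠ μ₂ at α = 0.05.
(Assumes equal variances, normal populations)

Answer: t = 2.4945, reject H₀

Derivation:
Pooled variance: s²_p = [27×12² + 27×12²]/(54) = 144.0000
s_p = 12.0000
SE = s_p×√(1/n₁ + 1/n₂) = 12.0000×√(1/28 + 1/28) = 3.2071
t = (x̄₁ - x̄₂)/SE = (44 - 36)/3.2071 = 2.4945
df = 54, t-critical = ±2.005
Decision: reject H₀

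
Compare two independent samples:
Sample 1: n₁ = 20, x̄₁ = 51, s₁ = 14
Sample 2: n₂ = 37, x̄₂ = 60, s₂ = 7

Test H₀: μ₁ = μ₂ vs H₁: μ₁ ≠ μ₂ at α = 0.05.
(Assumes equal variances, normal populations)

Pooled variance: s²_p = [19×14² + 36×7²]/(55) = 99.7818
s_p = 9.9891
SE = s_p×√(1/n₁ + 1/n₂) = 9.9891×√(1/20 + 1/37) = 2.7723
t = (x̄₁ - x̄₂)/SE = (51 - 60)/2.7723 = -3.2464
df = 55, t-critical = ±2.004
Decision: reject H₀

Answer: t = -3.2464, reject H₀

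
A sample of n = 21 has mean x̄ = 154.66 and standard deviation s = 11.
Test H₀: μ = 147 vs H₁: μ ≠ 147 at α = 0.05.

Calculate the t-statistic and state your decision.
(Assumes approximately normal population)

Answer: t = 3.1911, reject H₀

Derivation:
df = n - 1 = 20
SE = s/√n = 11/√21 = 2.4004
t = (x̄ - μ₀)/SE = (154.66 - 147)/2.4004 = 3.1911
Critical value: t_{0.025,20} = ±2.086
p-value ≈ 0.0046
Decision: reject H₀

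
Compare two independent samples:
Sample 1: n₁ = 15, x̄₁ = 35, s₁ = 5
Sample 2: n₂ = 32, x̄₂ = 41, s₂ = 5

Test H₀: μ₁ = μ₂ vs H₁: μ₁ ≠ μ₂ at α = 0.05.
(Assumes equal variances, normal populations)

Answer: t = -3.8348, reject H₀

Derivation:
Pooled variance: s²_p = [14×5² + 31×5²]/(45) = 25.0000
s_p = 5.0000
SE = s_p×√(1/n₁ + 1/n₂) = 5.0000×√(1/15 + 1/32) = 1.5646
t = (x̄₁ - x̄₂)/SE = (35 - 41)/1.5646 = -3.8348
df = 45, t-critical = ±2.014
Decision: reject H₀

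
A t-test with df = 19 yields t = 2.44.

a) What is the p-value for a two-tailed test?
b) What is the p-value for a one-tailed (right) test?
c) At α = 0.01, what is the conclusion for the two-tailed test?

Using t-distribution with df = 19:
a) Two-tailed: p = 2×P(T > 2.44) = 0.0247
b) One-tailed: p = P(T > 2.44) = 0.0123
c) 0.0247 ≥ 0.01, fail to reject H₀

Answer: a) 0.0247, b) 0.0123, c) fail to reject H₀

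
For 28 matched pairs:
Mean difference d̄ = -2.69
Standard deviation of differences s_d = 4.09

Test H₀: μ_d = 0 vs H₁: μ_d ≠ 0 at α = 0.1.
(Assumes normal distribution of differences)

Answer: t = -3.4804, reject H₀

Derivation:
df = n - 1 = 27
SE = s_d/√n = 4.09/√28 = 0.7729
t = d̄/SE = -2.69/0.7729 = -3.4804
Critical value: t_{0.05,27} = ±1.703
p-value ≈ 0.0017
Decision: reject H₀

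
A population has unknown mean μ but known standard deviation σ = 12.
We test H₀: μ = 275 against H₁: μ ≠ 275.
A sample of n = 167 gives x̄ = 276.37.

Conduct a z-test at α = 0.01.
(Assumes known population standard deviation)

Standard error: SE = σ/√n = 12/√167 = 0.9286
z-statistic: z = (x̄ - μ₀)/SE = (276.37 - 275)/0.9286 = 1.4753
Critical value: ±2.576
p-value = 0.1401
Decision: fail to reject H₀

Answer: z = 1.4753, fail to reject H₀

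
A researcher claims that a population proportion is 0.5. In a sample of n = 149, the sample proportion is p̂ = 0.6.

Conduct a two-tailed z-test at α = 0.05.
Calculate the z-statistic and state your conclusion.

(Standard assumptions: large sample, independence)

H₀: p = 0.5, H₁: p ≠ 0.5
Standard error: SE = √(p₀(1-p₀)/n) = √(0.5×0.5/149) = 0.040962
z-statistic: z = (p̂ - p₀)/SE = (0.6 - 0.5)/0.040962 = 2.4413
Critical value: z_0.025 = ±1.960
p-value = 0.0146
Decision: reject H₀ at α = 0.05

Answer: z = 2.4413, reject H₀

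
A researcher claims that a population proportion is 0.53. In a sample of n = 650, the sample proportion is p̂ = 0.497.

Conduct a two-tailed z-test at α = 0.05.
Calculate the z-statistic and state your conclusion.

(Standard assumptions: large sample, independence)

Answer: z = -1.6857, fail to reject H₀

Derivation:
H₀: p = 0.53, H₁: p ≠ 0.53
Standard error: SE = √(p₀(1-p₀)/n) = √(0.53×0.47/650) = 0.019576
z-statistic: z = (p̂ - p₀)/SE = (0.497 - 0.53)/0.019576 = -1.6857
Critical value: z_0.025 = ±1.960
p-value = 0.0919
Decision: fail to reject H₀ at α = 0.05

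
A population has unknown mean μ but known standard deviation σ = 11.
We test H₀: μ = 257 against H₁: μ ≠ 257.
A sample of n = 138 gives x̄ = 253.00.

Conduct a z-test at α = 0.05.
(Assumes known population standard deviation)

Standard error: SE = σ/√n = 11/√138 = 0.9364
z-statistic: z = (x̄ - μ₀)/SE = (253.00 - 257)/0.9364 = -4.2717
Critical value: ±1.960
p-value < 0.0001
Decision: reject H₀

Answer: z = -4.2717, reject H₀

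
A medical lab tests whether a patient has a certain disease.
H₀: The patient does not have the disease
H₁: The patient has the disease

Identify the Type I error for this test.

Type I error: rejecting H₀ when it is actually true (false positive).
Type II error: failing to reject H₀ when H₁ is actually true (false negative).

Answer: Diagnosing a healthy patient as having the disease (false positive)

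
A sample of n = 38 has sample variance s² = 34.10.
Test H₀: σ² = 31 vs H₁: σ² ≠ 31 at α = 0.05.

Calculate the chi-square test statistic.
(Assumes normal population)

Answer: χ² = 40.7000, fail to reject H₀

Derivation:
df = n - 1 = 37
χ² = (n-1)s²/σ₀² = 37×34.10/31 = 40.7000
Critical values: χ²_{0.975,37} = 22.106, χ²_{0.025,37} = 55.668
Rejection region: χ² < 22.106 or χ² > 55.668
Decision: fail to reject H₀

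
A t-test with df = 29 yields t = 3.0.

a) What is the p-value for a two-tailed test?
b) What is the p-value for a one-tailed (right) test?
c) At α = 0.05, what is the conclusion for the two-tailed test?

Answer: a) 0.0055, b) 0.0027, c) reject H₀

Derivation:
Using t-distribution with df = 29:
a) Two-tailed: p = 2×P(T > 3.0) = 0.0055
b) One-tailed: p = P(T > 3.0) = 0.0027
c) 0.0055 < 0.05, reject H₀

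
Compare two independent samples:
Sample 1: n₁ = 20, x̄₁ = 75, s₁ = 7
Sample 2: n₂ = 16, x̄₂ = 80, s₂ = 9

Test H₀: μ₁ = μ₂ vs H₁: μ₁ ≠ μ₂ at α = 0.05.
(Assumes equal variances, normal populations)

Answer: t = -1.8764, fail to reject H₀

Derivation:
Pooled variance: s²_p = [19×7² + 15×9²]/(34) = 63.1176
s_p = 7.9447
SE = s_p×√(1/n₁ + 1/n₂) = 7.9447×√(1/20 + 1/16) = 2.6647
t = (x̄₁ - x̄₂)/SE = (75 - 80)/2.6647 = -1.8764
df = 34, t-critical = ±2.032
Decision: fail to reject H₀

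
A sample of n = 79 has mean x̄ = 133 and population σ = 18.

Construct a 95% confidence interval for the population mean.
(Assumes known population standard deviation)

Answer: (129.0306, 136.9694)

Derivation:
Confidence level: 95%, α = 0.05
z_0.025 = 1.960
SE = σ/√n = 18/√79 = 2.0252
Margin of error = 1.960 × 2.0252 = 3.9694
CI: x̄ ± margin = 133 ± 3.9694
CI: (129.0306, 136.9694)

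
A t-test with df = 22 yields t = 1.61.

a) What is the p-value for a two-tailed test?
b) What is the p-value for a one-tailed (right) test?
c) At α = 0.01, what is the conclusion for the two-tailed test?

Answer: a) 0.1217, b) 0.0608, c) fail to reject H₀

Derivation:
Using t-distribution with df = 22:
a) Two-tailed: p = 2×P(T > 1.61) = 0.1217
b) One-tailed: p = P(T > 1.61) = 0.0608
c) 0.1217 ≥ 0.01, fail to reject H₀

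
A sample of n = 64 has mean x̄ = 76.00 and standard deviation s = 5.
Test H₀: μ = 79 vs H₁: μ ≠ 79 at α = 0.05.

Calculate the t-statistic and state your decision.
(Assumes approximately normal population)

Answer: t = -4.8000, reject H₀

Derivation:
df = n - 1 = 63
SE = s/√n = 5/√64 = 0.6250
t = (x̄ - μ₀)/SE = (76.00 - 79)/0.6250 = -4.8000
Critical value: t_{0.025,63} = ±1.998
p-value < 0.0001
Decision: reject H₀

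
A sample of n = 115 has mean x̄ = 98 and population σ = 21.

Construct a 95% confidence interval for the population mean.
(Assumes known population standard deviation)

Answer: (94.1617, 101.8383)

Derivation:
Confidence level: 95%, α = 0.05
z_0.025 = 1.960
SE = σ/√n = 21/√115 = 1.9583
Margin of error = 1.960 × 1.9583 = 3.8383
CI: x̄ ± margin = 98 ± 3.8383
CI: (94.1617, 101.8383)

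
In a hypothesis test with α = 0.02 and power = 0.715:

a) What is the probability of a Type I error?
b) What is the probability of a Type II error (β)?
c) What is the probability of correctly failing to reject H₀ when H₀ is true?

Answer: a) 0.02, b) 0.285, c) 0.98

Derivation:
a) Type I error probability = α = 0.02
b) Power = P(reject H₀ | H₁ true) = 1 - β = 0.715, so Type II error probability = β = 1 - Power = 0.285
c) P(fail to reject H₀ | H₀ true) = 1 - α = 0.98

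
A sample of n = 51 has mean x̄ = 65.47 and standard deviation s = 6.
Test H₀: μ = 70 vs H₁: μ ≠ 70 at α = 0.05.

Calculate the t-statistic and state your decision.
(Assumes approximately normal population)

df = n - 1 = 50
SE = s/√n = 6/√51 = 0.8402
t = (x̄ - μ₀)/SE = (65.47 - 70)/0.8402 = -5.3916
Critical value: t_{0.025,50} = ±2.009
p-value < 0.0001
Decision: reject H₀

Answer: t = -5.3916, reject H₀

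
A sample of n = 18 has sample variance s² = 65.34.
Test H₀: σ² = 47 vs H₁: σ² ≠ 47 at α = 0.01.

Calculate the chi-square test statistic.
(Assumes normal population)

df = n - 1 = 17
χ² = (n-1)s²/σ₀² = 17×65.34/47 = 23.6336
Critical values: χ²_{0.995,17} = 5.697, χ²_{0.005,17} = 35.718
Rejection region: χ² < 5.697 or χ² > 35.718
Decision: fail to reject H₀

Answer: χ² = 23.6336, fail to reject H₀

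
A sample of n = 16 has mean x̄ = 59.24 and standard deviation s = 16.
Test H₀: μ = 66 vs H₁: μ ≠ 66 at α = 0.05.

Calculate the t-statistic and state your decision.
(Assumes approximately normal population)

Answer: t = -1.6900, fail to reject H₀

Derivation:
df = n - 1 = 15
SE = s/√n = 16/√16 = 4.0000
t = (x̄ - μ₀)/SE = (59.24 - 66)/4.0000 = -1.6900
Critical value: t_{0.025,15} = ±2.131
p-value ≈ 0.1117
Decision: fail to reject H₀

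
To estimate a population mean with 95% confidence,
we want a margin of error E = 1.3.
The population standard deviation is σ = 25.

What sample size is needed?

Answer: n = 1421

Derivation:
z_0.025 = 1.960
n = (z×σ/E)² = (1.960×25/1.3)²
n = 1420.7101
Round up: n = 1421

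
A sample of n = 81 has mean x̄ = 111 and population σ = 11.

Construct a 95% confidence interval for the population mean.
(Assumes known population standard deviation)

Answer: (108.6045, 113.3955)

Derivation:
Confidence level: 95%, α = 0.05
z_0.025 = 1.960
SE = σ/√n = 11/√81 = 1.2222
Margin of error = 1.960 × 1.2222 = 2.3955
CI: x̄ ± margin = 111 ± 2.3955
CI: (108.6045, 113.3955)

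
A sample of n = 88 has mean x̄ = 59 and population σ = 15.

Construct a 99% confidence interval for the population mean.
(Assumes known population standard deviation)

Answer: (54.8810, 63.1190)

Derivation:
Confidence level: 99%, α = 0.01
z_0.005 = 2.576
SE = σ/√n = 15/√88 = 1.5990
Margin of error = 2.576 × 1.5990 = 4.1190
CI: x̄ ± margin = 59 ± 4.1190
CI: (54.8810, 63.1190)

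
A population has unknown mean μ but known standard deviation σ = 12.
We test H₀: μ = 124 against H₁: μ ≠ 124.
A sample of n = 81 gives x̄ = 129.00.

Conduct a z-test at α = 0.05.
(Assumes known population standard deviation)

Answer: z = 3.7501, reject H₀

Derivation:
Standard error: SE = σ/√n = 12/√81 = 1.3333
z-statistic: z = (x̄ - μ₀)/SE = (129.00 - 124)/1.3333 = 3.7501
Critical value: ±1.960
p-value = 0.0002
Decision: reject H₀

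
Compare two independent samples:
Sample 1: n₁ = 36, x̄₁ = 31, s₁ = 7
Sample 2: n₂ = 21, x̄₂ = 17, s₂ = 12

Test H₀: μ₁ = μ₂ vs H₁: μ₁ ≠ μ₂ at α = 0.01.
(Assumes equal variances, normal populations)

Pooled variance: s²_p = [35×7² + 20×12²]/(55) = 83.5455
s_p = 9.1403
SE = s_p×√(1/n₁ + 1/n₂) = 9.1403×√(1/36 + 1/21) = 2.5098
t = (x̄₁ - x̄₂)/SE = (31 - 17)/2.5098 = 5.5781
df = 55, t-critical = ±2.668
Decision: reject H₀

Answer: t = 5.5781, reject H₀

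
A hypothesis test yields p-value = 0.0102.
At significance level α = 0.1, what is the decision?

Answer: reject H₀

Derivation:
Compare p-value to α:
0.0102 < 0.1
Decision: reject H₀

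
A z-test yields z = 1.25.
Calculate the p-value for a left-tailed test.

Answer: p-value ≈ 0.8944

Derivation:
For z = 1.25:
p = P(Z < 1.25) = Φ(1.25) = 0.8944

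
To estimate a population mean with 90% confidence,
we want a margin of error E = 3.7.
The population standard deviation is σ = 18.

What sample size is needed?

z_0.05 = 1.645
n = (z×σ/E)² = (1.645×18/3.7)²
n = 64.0433
Round up: n = 65

Answer: n = 65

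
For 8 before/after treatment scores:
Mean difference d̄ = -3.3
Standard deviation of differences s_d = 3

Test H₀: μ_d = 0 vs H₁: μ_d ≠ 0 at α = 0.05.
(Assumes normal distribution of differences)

Answer: t = -3.1112, reject H₀

Derivation:
df = n - 1 = 7
SE = s_d/√n = 3/√8 = 1.0607
t = d̄/SE = -3.3/1.0607 = -3.1112
Critical value: t_{0.025,7} = ±2.365
p-value ≈ 0.0171
Decision: reject H₀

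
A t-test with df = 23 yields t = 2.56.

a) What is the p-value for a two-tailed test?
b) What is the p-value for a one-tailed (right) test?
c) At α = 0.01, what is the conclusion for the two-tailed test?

Answer: a) 0.0175, b) 0.0088, c) fail to reject H₀

Derivation:
Using t-distribution with df = 23:
a) Two-tailed: p = 2×P(T > 2.56) = 0.0175
b) One-tailed: p = P(T > 2.56) = 0.0088
c) 0.0175 ≥ 0.01, fail to reject H₀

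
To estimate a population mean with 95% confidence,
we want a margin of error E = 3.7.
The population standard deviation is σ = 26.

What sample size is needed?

Answer: n = 190

Derivation:
z_0.025 = 1.960
n = (z×σ/E)² = (1.960×26/3.7)²
n = 189.6948
Round up: n = 190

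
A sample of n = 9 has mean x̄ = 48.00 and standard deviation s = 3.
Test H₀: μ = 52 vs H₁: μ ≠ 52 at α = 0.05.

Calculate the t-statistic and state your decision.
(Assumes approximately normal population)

Answer: t = -4.0000, reject H₀

Derivation:
df = n - 1 = 8
SE = s/√n = 3/√9 = 1.0000
t = (x̄ - μ₀)/SE = (48.00 - 52)/1.0000 = -4.0000
Critical value: t_{0.025,8} = ±2.306
p-value ≈ 0.0039
Decision: reject H₀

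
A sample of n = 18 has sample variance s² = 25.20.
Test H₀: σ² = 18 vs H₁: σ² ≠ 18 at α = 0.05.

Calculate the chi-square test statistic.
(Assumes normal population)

df = n - 1 = 17
χ² = (n-1)s²/σ₀² = 17×25.20/18 = 23.8000
Critical values: χ²_{0.975,17} = 7.564, χ²_{0.025,17} = 30.191
Rejection region: χ² < 7.564 or χ² > 30.191
Decision: fail to reject H₀

Answer: χ² = 23.8000, fail to reject H₀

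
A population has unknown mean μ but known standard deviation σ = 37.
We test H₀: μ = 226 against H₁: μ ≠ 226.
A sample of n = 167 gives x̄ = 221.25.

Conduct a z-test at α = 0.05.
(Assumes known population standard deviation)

Standard error: SE = σ/√n = 37/√167 = 2.8631
z-statistic: z = (x̄ - μ₀)/SE = (221.25 - 226)/2.8631 = -1.6590
Critical value: ±1.960
p-value = 0.0971
Decision: fail to reject H₀

Answer: z = -1.6590, fail to reject H₀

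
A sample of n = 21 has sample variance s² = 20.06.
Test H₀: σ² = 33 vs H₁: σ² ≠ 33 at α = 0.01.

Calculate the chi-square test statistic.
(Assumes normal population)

df = n - 1 = 20
χ² = (n-1)s²/σ₀² = 20×20.06/33 = 12.1576
Critical values: χ²_{0.995,20} = 7.434, χ²_{0.005,20} = 39.997
Rejection region: χ² < 7.434 or χ² > 39.997
Decision: fail to reject H₀

Answer: χ² = 12.1576, fail to reject H₀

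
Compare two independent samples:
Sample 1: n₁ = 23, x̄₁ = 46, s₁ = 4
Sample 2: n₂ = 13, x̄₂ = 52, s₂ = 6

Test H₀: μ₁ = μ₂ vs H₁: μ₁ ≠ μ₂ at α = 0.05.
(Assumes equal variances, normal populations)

Answer: t = -3.6010, reject H₀

Derivation:
Pooled variance: s²_p = [22×4² + 12×6²]/(34) = 23.0588
s_p = 4.8020
SE = s_p×√(1/n₁ + 1/n₂) = 4.8020×√(1/23 + 1/13) = 1.6662
t = (x̄₁ - x̄₂)/SE = (46 - 52)/1.6662 = -3.6010
df = 34, t-critical = ±2.032
Decision: reject H₀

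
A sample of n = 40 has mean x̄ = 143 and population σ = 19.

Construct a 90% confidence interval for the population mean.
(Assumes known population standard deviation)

Answer: (138.0581, 147.9419)

Derivation:
Confidence level: 90%, α = 0.1
z_0.05 = 1.645
SE = σ/√n = 19/√40 = 3.0042
Margin of error = 1.645 × 3.0042 = 4.9419
CI: x̄ ± margin = 143 ± 4.9419
CI: (138.0581, 147.9419)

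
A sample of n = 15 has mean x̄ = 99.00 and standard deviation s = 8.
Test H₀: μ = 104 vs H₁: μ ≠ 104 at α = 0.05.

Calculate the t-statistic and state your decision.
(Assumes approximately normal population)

Answer: t = -2.4206, reject H₀

Derivation:
df = n - 1 = 14
SE = s/√n = 8/√15 = 2.0656
t = (x̄ - μ₀)/SE = (99.00 - 104)/2.0656 = -2.4206
Critical value: t_{0.025,14} = ±2.145
p-value ≈ 0.0297
Decision: reject H₀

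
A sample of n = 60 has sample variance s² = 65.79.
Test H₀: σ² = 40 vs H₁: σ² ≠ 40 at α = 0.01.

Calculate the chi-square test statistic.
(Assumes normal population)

Answer: χ² = 97.0403, reject H₀

Derivation:
df = n - 1 = 59
χ² = (n-1)s²/σ₀² = 59×65.79/40 = 97.0403
Critical values: χ²_{0.995,59} = 34.770, χ²_{0.005,59} = 90.715
Rejection region: χ² < 34.770 or χ² > 90.715
Decision: reject H₀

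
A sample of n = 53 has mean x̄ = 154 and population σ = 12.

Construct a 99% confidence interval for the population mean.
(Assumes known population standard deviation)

Answer: (149.7540, 158.2460)

Derivation:
Confidence level: 99%, α = 0.01
z_0.005 = 2.576
SE = σ/√n = 12/√53 = 1.6483
Margin of error = 2.576 × 1.6483 = 4.2460
CI: x̄ ± margin = 154 ± 4.2460
CI: (149.7540, 158.2460)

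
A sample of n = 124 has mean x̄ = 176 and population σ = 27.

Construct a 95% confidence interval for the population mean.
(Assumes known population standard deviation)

Confidence level: 95%, α = 0.05
z_0.025 = 1.960
SE = σ/√n = 27/√124 = 2.4247
Margin of error = 1.960 × 2.4247 = 4.7524
CI: x̄ ± margin = 176 ± 4.7524
CI: (171.2476, 180.7524)

Answer: (171.2476, 180.7524)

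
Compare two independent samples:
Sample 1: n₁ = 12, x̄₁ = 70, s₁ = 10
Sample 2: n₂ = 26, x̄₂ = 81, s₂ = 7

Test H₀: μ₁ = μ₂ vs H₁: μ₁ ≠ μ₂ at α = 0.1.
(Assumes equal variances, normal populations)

Pooled variance: s²_p = [11×10² + 25×7²]/(36) = 64.5833
s_p = 8.0364
SE = s_p×√(1/n₁ + 1/n₂) = 8.0364×√(1/12 + 1/26) = 2.8046
t = (x̄₁ - x̄₂)/SE = (70 - 81)/2.8046 = -3.9221
df = 36, t-critical = ±1.688
Decision: reject H₀

Answer: t = -3.9221, reject H₀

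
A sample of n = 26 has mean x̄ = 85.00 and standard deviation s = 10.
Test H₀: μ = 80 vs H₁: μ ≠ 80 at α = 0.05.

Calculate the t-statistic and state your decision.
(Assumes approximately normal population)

Answer: t = 2.5495, reject H₀

Derivation:
df = n - 1 = 25
SE = s/√n = 10/√26 = 1.9612
t = (x̄ - μ₀)/SE = (85.00 - 80)/1.9612 = 2.5495
Critical value: t_{0.025,25} = ±2.060
p-value ≈ 0.0173
Decision: reject H₀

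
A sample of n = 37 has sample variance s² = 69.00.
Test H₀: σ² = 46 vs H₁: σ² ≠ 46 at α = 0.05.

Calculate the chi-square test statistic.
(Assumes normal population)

Answer: χ² = 54.0000, fail to reject H₀

Derivation:
df = n - 1 = 36
χ² = (n-1)s²/σ₀² = 36×69.00/46 = 54.0000
Critical values: χ²_{0.975,36} = 21.336, χ²_{0.025,36} = 54.437
Rejection region: χ² < 21.336 or χ² > 54.437
Decision: fail to reject H₀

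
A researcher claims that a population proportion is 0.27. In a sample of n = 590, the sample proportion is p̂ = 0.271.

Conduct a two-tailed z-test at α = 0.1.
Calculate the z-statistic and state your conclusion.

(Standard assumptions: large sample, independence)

Answer: z = 0.0547, fail to reject H₀

Derivation:
H₀: p = 0.27, H₁: p ≠ 0.27
Standard error: SE = √(p₀(1-p₀)/n) = √(0.27×0.73/590) = 0.018278
z-statistic: z = (p̂ - p₀)/SE = (0.271 - 0.27)/0.018278 = 0.0547
Critical value: z_0.05 = ±1.645
p-value = 0.9564
Decision: fail to reject H₀ at α = 0.1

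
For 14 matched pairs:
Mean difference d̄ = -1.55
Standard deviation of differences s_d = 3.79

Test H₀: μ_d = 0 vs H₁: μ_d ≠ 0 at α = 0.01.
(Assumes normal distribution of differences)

df = n - 1 = 13
SE = s_d/√n = 3.79/√14 = 1.0129
t = d̄/SE = -1.55/1.0129 = -1.5303
Critical value: t_{0.005,13} = ±3.012
p-value ≈ 0.1499
Decision: fail to reject H₀

Answer: t = -1.5303, fail to reject H₀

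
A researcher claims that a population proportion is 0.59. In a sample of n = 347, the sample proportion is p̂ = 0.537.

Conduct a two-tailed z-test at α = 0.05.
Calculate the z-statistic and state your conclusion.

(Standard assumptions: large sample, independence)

Answer: z = -2.0073, reject H₀

Derivation:
H₀: p = 0.59, H₁: p ≠ 0.59
Standard error: SE = √(p₀(1-p₀)/n) = √(0.59×0.41/347) = 0.026403
z-statistic: z = (p̂ - p₀)/SE = (0.537 - 0.59)/0.026403 = -2.0073
Critical value: z_0.025 = ±1.960
p-value = 0.0447
Decision: reject H₀ at α = 0.05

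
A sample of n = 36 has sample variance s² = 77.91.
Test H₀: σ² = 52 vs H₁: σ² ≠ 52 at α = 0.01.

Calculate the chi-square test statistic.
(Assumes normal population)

Answer: χ² = 52.4394, fail to reject H₀

Derivation:
df = n - 1 = 35
χ² = (n-1)s²/σ₀² = 35×77.91/52 = 52.4394
Critical values: χ²_{0.995,35} = 17.192, χ²_{0.005,35} = 60.275
Rejection region: χ² < 17.192 or χ² > 60.275
Decision: fail to reject H₀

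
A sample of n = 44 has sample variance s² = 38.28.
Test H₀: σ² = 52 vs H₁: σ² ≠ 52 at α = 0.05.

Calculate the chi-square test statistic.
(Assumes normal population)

Answer: χ² = 31.6546, fail to reject H₀

Derivation:
df = n - 1 = 43
χ² = (n-1)s²/σ₀² = 43×38.28/52 = 31.6546
Critical values: χ²_{0.975,43} = 26.785, χ²_{0.025,43} = 62.990
Rejection region: χ² < 26.785 or χ² > 62.990
Decision: fail to reject H₀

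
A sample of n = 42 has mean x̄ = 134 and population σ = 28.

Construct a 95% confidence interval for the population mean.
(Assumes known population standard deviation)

Confidence level: 95%, α = 0.05
z_0.025 = 1.960
SE = σ/√n = 28/√42 = 4.3205
Margin of error = 1.960 × 4.3205 = 8.4682
CI: x̄ ± margin = 134 ± 8.4682
CI: (125.5318, 142.4682)

Answer: (125.5318, 142.4682)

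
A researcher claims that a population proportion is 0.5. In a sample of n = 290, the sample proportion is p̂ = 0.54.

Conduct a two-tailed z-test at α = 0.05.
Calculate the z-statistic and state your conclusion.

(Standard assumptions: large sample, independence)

Answer: z = 1.3624, fail to reject H₀

Derivation:
H₀: p = 0.5, H₁: p ≠ 0.5
Standard error: SE = √(p₀(1-p₀)/n) = √(0.5×0.5/290) = 0.029361
z-statistic: z = (p̂ - p₀)/SE = (0.54 - 0.5)/0.029361 = 1.3624
Critical value: z_0.025 = ±1.960
p-value = 0.1731
Decision: fail to reject H₀ at α = 0.05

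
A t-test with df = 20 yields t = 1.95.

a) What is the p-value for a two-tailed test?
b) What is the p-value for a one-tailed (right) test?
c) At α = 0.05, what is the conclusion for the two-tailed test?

Using t-distribution with df = 20:
a) Two-tailed: p = 2×P(T > 1.95) = 0.0653
b) One-tailed: p = P(T > 1.95) = 0.0327
c) 0.0653 ≥ 0.05, fail to reject H₀

Answer: a) 0.0653, b) 0.0327, c) fail to reject H₀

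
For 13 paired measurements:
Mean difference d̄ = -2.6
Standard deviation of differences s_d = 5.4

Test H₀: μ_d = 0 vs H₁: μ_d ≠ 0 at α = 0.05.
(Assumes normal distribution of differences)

Answer: t = -1.7360, fail to reject H₀

Derivation:
df = n - 1 = 12
SE = s_d/√n = 5.4/√13 = 1.4977
t = d̄/SE = -2.6/1.4977 = -1.7360
Critical value: t_{0.025,12} = ±2.179
p-value ≈ 0.1081
Decision: fail to reject H₀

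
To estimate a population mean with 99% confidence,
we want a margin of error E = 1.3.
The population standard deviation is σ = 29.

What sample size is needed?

Answer: n = 3303

Derivation:
z_0.005 = 2.576
n = (z×σ/E)² = (2.576×29/1.3)²
n = 3302.1820
Round up: n = 3303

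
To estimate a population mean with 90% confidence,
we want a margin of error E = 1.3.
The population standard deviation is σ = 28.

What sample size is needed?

z_0.05 = 1.645
n = (z×σ/E)² = (1.645×28/1.3)²
n = 1255.3394
Round up: n = 1256

Answer: n = 1256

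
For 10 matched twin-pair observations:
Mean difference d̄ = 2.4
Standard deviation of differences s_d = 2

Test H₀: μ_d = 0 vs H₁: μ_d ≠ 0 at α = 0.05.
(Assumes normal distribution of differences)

df = n - 1 = 9
SE = s_d/√n = 2/√10 = 0.6325
t = d̄/SE = 2.4/0.6325 = 3.7945
Critical value: t_{0.025,9} = ±2.262
p-value ≈ 0.0043
Decision: reject H₀

Answer: t = 3.7945, reject H₀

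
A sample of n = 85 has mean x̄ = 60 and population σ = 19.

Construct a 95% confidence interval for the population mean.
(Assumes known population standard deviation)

Answer: (55.9608, 64.0392)

Derivation:
Confidence level: 95%, α = 0.05
z_0.025 = 1.960
SE = σ/√n = 19/√85 = 2.0608
Margin of error = 1.960 × 2.0608 = 4.0392
CI: x̄ ± margin = 60 ± 4.0392
CI: (55.9608, 64.0392)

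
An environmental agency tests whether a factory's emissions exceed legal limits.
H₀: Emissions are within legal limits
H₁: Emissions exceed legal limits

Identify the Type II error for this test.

Type I error (α): Rejecting H₀ when H₀ is true
Type II error (β): Failing to reject H₀ when H₁ is true

Answer: Failing to cite a factory whose emissions actually exceed the limit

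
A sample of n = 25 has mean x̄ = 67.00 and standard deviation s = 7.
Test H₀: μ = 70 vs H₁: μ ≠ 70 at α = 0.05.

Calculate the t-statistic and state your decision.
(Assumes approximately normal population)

Answer: t = -2.1429, reject H₀

Derivation:
df = n - 1 = 24
SE = s/√n = 7/√25 = 1.4000
t = (x̄ - μ₀)/SE = (67.00 - 70)/1.4000 = -2.1429
Critical value: t_{0.025,24} = ±2.064
p-value ≈ 0.0425
Decision: reject H₀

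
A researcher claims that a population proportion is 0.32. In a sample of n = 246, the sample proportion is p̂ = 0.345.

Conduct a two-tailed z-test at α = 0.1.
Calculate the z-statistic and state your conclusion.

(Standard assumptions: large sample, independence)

Answer: z = 0.8406, fail to reject H₀

Derivation:
H₀: p = 0.32, H₁: p ≠ 0.32
Standard error: SE = √(p₀(1-p₀)/n) = √(0.32×0.68/246) = 0.029741
z-statistic: z = (p̂ - p₀)/SE = (0.345 - 0.32)/0.029741 = 0.8406
Critical value: z_0.05 = ±1.645
p-value = 0.4006
Decision: fail to reject H₀ at α = 0.1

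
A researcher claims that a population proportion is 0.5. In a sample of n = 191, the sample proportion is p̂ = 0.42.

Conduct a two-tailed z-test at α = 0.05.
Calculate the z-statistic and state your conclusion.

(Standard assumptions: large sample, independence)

H₀: p = 0.5, H₁: p ≠ 0.5
Standard error: SE = √(p₀(1-p₀)/n) = √(0.5×0.5/191) = 0.036179
z-statistic: z = (p̂ - p₀)/SE = (0.42 - 0.5)/0.036179 = -2.2112
Critical value: z_0.025 = ±1.960
p-value = 0.0270
Decision: reject H₀ at α = 0.05

Answer: z = -2.2112, reject H₀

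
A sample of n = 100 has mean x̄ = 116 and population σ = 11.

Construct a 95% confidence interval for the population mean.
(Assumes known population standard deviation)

Confidence level: 95%, α = 0.05
z_0.025 = 1.960
SE = σ/√n = 11/√100 = 1.1000
Margin of error = 1.960 × 1.1000 = 2.1560
CI: x̄ ± margin = 116 ± 2.1560
CI: (113.8440, 118.1560)

Answer: (113.8440, 118.1560)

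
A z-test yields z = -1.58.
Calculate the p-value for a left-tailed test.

For z = -1.58:
p = P(Z < -1.58) = Φ(-1.58) = 0.0571

Answer: p-value ≈ 0.0571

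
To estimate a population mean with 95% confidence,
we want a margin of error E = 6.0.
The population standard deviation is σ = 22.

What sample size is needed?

z_0.025 = 1.960
n = (z×σ/E)² = (1.960×22/6.0)²
n = 51.6482
Round up: n = 52

Answer: n = 52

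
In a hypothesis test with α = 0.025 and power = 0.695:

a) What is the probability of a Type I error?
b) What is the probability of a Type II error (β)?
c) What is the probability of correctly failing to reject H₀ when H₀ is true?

a) Type I error probability = α = 0.025
b) Power = P(reject H₀ | H₁ true) = 1 - β = 0.695, so Type II error probability = β = 1 - Power = 0.305
c) P(fail to reject H₀ | H₀ true) = 1 - α = 0.975

Answer: a) 0.025, b) 0.305, c) 0.975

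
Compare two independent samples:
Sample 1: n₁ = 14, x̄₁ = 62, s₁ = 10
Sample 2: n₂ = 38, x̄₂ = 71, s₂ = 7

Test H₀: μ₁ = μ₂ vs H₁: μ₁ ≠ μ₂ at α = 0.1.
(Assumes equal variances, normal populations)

Answer: t = -3.6483, reject H₀

Derivation:
Pooled variance: s²_p = [13×10² + 37×7²]/(50) = 62.2600
s_p = 7.8905
SE = s_p×√(1/n₁ + 1/n₂) = 7.8905×√(1/14 + 1/38) = 2.4669
t = (x̄₁ - x̄₂)/SE = (62 - 71)/2.4669 = -3.6483
df = 50, t-critical = ±1.676
Decision: reject H₀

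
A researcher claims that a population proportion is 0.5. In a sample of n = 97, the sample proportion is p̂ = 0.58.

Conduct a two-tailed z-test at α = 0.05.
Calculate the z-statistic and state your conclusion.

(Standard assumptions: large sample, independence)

Answer: z = 1.5758, fail to reject H₀

Derivation:
H₀: p = 0.5, H₁: p ≠ 0.5
Standard error: SE = √(p₀(1-p₀)/n) = √(0.5×0.5/97) = 0.050767
z-statistic: z = (p̂ - p₀)/SE = (0.58 - 0.5)/0.050767 = 1.5758
Critical value: z_0.025 = ±1.960
p-value = 0.1151
Decision: fail to reject H₀ at α = 0.05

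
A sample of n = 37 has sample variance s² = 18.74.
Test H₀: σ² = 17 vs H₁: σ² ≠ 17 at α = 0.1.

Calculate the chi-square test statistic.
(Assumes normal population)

Answer: χ² = 39.6847, fail to reject H₀

Derivation:
df = n - 1 = 36
χ² = (n-1)s²/σ₀² = 36×18.74/17 = 39.6847
Critical values: χ²_{0.95,36} = 23.269, χ²_{0.05,36} = 50.998
Rejection region: χ² < 23.269 or χ² > 50.998
Decision: fail to reject H₀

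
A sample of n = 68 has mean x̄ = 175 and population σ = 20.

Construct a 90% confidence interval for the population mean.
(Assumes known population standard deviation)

Answer: (171.0102, 178.9898)

Derivation:
Confidence level: 90%, α = 0.1
z_0.05 = 1.645
SE = σ/√n = 20/√68 = 2.4254
Margin of error = 1.645 × 2.4254 = 3.9898
CI: x̄ ± margin = 175 ± 3.9898
CI: (171.0102, 178.9898)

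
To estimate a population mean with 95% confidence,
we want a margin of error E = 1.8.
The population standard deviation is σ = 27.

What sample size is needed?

Answer: n = 865

Derivation:
z_0.025 = 1.960
n = (z×σ/E)² = (1.960×27/1.8)²
n = 864.3600
Round up: n = 865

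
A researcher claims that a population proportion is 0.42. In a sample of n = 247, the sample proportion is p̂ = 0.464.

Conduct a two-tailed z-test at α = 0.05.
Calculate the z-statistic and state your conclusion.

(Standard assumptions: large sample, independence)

Answer: z = 1.4011, fail to reject H₀

Derivation:
H₀: p = 0.42, H₁: p ≠ 0.42
Standard error: SE = √(p₀(1-p₀)/n) = √(0.42×0.58/247) = 0.031404
z-statistic: z = (p̂ - p₀)/SE = (0.464 - 0.42)/0.031404 = 1.4011
Critical value: z_0.025 = ±1.960
p-value = 0.1612
Decision: fail to reject H₀ at α = 0.05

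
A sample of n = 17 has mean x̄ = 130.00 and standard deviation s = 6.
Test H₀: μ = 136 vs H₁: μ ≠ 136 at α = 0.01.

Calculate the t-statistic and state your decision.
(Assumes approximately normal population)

Answer: t = -4.1231, reject H₀

Derivation:
df = n - 1 = 16
SE = s/√n = 6/√17 = 1.4552
t = (x̄ - μ₀)/SE = (130.00 - 136)/1.4552 = -4.1231
Critical value: t_{0.005,16} = ±2.921
p-value ≈ 0.0008
Decision: reject H₀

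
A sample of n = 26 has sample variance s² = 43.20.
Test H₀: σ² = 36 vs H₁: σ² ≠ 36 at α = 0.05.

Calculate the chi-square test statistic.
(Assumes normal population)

Answer: χ² = 30.0000, fail to reject H₀

Derivation:
df = n - 1 = 25
χ² = (n-1)s²/σ₀² = 25×43.20/36 = 30.0000
Critical values: χ²_{0.975,25} = 13.120, χ²_{0.025,25} = 40.646
Rejection region: χ² < 13.120 or χ² > 40.646
Decision: fail to reject H₀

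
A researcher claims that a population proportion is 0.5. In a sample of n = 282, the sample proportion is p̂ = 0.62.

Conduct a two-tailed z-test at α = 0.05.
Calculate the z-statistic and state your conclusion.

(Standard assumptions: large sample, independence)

H₀: p = 0.5, H₁: p ≠ 0.5
Standard error: SE = √(p₀(1-p₀)/n) = √(0.5×0.5/282) = 0.029775
z-statistic: z = (p̂ - p₀)/SE = (0.62 - 0.5)/0.029775 = 4.0302
Critical value: z_0.025 = ±1.960
p-value = 0.0001
Decision: reject H₀ at α = 0.05

Answer: z = 4.0302, reject H₀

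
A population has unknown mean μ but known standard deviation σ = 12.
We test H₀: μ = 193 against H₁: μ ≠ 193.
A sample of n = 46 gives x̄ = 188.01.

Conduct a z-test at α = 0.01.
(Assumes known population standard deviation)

Standard error: SE = σ/√n = 12/√46 = 1.7693
z-statistic: z = (x̄ - μ₀)/SE = (188.01 - 193)/1.7693 = -2.8203
Critical value: ±2.576
p-value = 0.0048
Decision: reject H₀

Answer: z = -2.8203, reject H₀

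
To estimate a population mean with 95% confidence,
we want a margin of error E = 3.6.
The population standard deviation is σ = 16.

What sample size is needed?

Answer: n = 76

Derivation:
z_0.025 = 1.960
n = (z×σ/E)² = (1.960×16/3.6)²
n = 75.8835
Round up: n = 76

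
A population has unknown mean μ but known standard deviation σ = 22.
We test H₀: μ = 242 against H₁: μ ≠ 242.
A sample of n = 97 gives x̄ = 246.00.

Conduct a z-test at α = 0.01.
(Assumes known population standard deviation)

Answer: z = 1.7907, fail to reject H₀

Derivation:
Standard error: SE = σ/√n = 22/√97 = 2.2338
z-statistic: z = (x̄ - μ₀)/SE = (246.00 - 242)/2.2338 = 1.7907
Critical value: ±2.576
p-value = 0.0733
Decision: fail to reject H₀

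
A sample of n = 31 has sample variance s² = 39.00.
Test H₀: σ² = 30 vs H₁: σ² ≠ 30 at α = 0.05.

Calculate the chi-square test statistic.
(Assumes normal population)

Answer: χ² = 39.0000, fail to reject H₀

Derivation:
df = n - 1 = 30
χ² = (n-1)s²/σ₀² = 30×39.00/30 = 39.0000
Critical values: χ²_{0.975,30} = 16.791, χ²_{0.025,30} = 46.979
Rejection region: χ² < 16.791 or χ² > 46.979
Decision: fail to reject H₀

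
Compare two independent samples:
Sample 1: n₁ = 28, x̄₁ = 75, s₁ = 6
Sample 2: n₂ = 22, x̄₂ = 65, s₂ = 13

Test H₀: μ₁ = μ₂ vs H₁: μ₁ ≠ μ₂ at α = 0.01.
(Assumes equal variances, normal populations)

Answer: t = 3.6166, reject H₀

Derivation:
Pooled variance: s²_p = [27×6² + 21×13²]/(48) = 94.1875
s_p = 9.7050
SE = s_p×√(1/n₁ + 1/n₂) = 9.7050×√(1/28 + 1/22) = 2.7650
t = (x̄₁ - x̄₂)/SE = (75 - 65)/2.7650 = 3.6166
df = 48, t-critical = ±2.682
Decision: reject H₀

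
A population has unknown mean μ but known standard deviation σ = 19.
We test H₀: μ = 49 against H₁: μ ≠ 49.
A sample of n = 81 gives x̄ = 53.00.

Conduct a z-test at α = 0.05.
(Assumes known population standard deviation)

Standard error: SE = σ/√n = 19/√81 = 2.1111
z-statistic: z = (x̄ - μ₀)/SE = (53.00 - 49)/2.1111 = 1.8947
Critical value: ±1.960
p-value = 0.0581
Decision: fail to reject H₀

Answer: z = 1.8947, fail to reject H₀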